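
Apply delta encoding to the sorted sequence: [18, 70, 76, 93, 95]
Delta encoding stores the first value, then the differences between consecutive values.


First value: 18
Deltas:
  70 - 18 = 52
  76 - 70 = 6
  93 - 76 = 17
  95 - 93 = 2


Delta encoded: [18, 52, 6, 17, 2]


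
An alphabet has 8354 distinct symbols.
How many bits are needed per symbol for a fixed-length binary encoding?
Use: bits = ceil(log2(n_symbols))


log2(8354) = 13.0283
Bracket: 2^13 = 8192 < 8354 <= 2^14 = 16384
So ceil(log2(8354)) = 14

bits = ceil(log2(8354)) = ceil(13.0283) = 14 bits


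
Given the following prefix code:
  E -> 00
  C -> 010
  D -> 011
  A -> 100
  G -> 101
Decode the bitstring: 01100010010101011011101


Decoding step by step:
Bits 011 -> D
Bits 00 -> E
Bits 010 -> C
Bits 010 -> C
Bits 101 -> G
Bits 011 -> D
Bits 011 -> D
Bits 101 -> G


Decoded message: DECCGDDG


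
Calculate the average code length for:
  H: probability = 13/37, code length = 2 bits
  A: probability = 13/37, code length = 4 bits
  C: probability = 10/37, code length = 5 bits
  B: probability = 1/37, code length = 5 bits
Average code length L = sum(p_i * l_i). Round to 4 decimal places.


Weighted contributions p_i * l_i:
  H: (13/37) * 2 = 26/37
  A: (13/37) * 4 = 52/37
  C: (10/37) * 5 = 50/37
  B: (1/37) * 5 = 5/37
Sum = (26 + 52 + 50 + 5)/37 = 133/37

L = 133/37 = 3.5946 bits/symbol


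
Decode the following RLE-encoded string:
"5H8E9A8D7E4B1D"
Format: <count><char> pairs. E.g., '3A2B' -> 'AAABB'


Expanding each <count><char> pair:
  5H -> 'HHHHH'
  8E -> 'EEEEEEEE'
  9A -> 'AAAAAAAAA'
  8D -> 'DDDDDDDD'
  7E -> 'EEEEEEE'
  4B -> 'BBBB'
  1D -> 'D'

Decoded = HHHHHEEEEEEEEAAAAAAAAADDDDDDDDEEEEEEEBBBBD


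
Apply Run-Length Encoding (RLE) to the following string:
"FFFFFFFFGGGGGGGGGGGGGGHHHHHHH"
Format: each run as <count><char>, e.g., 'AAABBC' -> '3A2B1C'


Scanning runs left to right:
  i=0: run of 'F' x 8 -> '8F'
  i=8: run of 'G' x 14 -> '14G'
  i=22: run of 'H' x 7 -> '7H'

RLE = 8F14G7H


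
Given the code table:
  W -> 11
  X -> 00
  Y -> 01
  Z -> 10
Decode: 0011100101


Decoding:
00 -> X
11 -> W
10 -> Z
01 -> Y
01 -> Y


Result: XWZYY


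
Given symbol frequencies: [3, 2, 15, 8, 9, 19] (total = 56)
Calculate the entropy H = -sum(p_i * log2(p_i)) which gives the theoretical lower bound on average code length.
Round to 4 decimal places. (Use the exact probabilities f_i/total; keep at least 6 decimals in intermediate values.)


Per-symbol terms -p_i * log2(p_i) with p_i = f_i/56:
  p = 3/56 = 0.053571: log2(p) = -4.222392, -p*log2(p) = 0.226200
  p = 2/56 = 0.035714: log2(p) = -4.807355, -p*log2(p) = 0.171691
  p = 15/56 = 0.267857: log2(p) = -1.900464, -p*log2(p) = 0.509053
  p = 8/56 = 0.142857: log2(p) = -2.807355, -p*log2(p) = 0.401051
  p = 9/56 = 0.160714: log2(p) = -2.637430, -p*log2(p) = 0.423873
  p = 19/56 = 0.339286: log2(p) = -1.559427, -p*log2(p) = 0.529091
H = 0.226200 + 0.171691 + 0.509053 + 0.401051 + 0.423873 + 0.529091 = 2.260959

H = 2.261 bits/symbol


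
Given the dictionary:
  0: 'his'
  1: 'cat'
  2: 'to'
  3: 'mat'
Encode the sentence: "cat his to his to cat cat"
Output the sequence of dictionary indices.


Look up each word in the dictionary:
  'cat' -> 1
  'his' -> 0
  'to' -> 2
  'his' -> 0
  'to' -> 2
  'cat' -> 1
  'cat' -> 1

Encoded: [1, 0, 2, 0, 2, 1, 1]


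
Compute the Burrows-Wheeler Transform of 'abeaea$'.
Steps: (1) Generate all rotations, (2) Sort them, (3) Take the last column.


Rotations (sorted):
  0: $abeaea -> last char: a
  1: a$abeae -> last char: e
  2: abeaea$ -> last char: $
  3: aea$abe -> last char: e
  4: beaea$a -> last char: a
  5: ea$abea -> last char: a
  6: eaea$ab -> last char: b


BWT = ae$eaab


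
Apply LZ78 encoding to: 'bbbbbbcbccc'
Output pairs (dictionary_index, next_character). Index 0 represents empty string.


LZ78 encoding steps:
Dictionary: {0: ''}
Step 1: w='' (idx 0), next='b' -> output (0, 'b'), add 'b' as idx 1
Step 2: w='b' (idx 1), next='b' -> output (1, 'b'), add 'bb' as idx 2
Step 3: w='bb' (idx 2), next='b' -> output (2, 'b'), add 'bbb' as idx 3
Step 4: w='' (idx 0), next='c' -> output (0, 'c'), add 'c' as idx 4
Step 5: w='b' (idx 1), next='c' -> output (1, 'c'), add 'bc' as idx 5
Step 6: w='c' (idx 4), next='c' -> output (4, 'c'), add 'cc' as idx 6


Encoded: [(0, 'b'), (1, 'b'), (2, 'b'), (0, 'c'), (1, 'c'), (4, 'c')]


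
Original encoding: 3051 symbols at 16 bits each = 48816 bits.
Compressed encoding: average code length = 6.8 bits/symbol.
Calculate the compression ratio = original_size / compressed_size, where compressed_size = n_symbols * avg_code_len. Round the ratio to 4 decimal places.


original_size = n_symbols * orig_bits = 3051 * 16 = 48816 bits
compressed_size = n_symbols * avg_code_len = 3051 * 6.8 = 20746.8 bits
ratio = original_size / compressed_size = 48816 / 20746.8 = 2.3529

Compression ratio = 2.3529


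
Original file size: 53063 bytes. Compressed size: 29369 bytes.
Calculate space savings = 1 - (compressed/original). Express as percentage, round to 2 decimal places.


ratio = compressed/original = 29369/53063 = 0.553474
savings = 1 - ratio = 1 - 0.553474 = 0.446526
as a percentage: 0.446526 * 100 = 44.65%

Space savings = 1 - 29369/53063 = 44.65%


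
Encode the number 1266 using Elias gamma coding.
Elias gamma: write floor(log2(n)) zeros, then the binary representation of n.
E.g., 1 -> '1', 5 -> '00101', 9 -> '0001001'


num_bits = floor(log2(1266)) + 1 = 11
leading_zeros = num_bits - 1 = 10
binary(1266) = 10011110010

Elias gamma(1266) = '0000000000' + '10011110010' = 000000000010011110010 (21 bits)


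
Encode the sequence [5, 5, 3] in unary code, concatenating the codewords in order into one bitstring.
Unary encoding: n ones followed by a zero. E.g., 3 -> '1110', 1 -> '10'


Encode each number as n ones followed by a terminating 0:
  5 -> 111110 (6 bits)
  5 -> 111110 (6 bits)
  3 -> 1110 (4 bits)
Total length = 6 + 6 + 4 = 16 bits.

Unary([5, 5, 3]) = 1111101111101110 (16 bits)


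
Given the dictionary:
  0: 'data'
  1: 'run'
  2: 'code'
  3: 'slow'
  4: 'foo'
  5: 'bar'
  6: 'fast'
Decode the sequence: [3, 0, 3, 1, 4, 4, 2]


Look up each index in the dictionary:
  3 -> 'slow'
  0 -> 'data'
  3 -> 'slow'
  1 -> 'run'
  4 -> 'foo'
  4 -> 'foo'
  2 -> 'code'

Decoded: "slow data slow run foo foo code"


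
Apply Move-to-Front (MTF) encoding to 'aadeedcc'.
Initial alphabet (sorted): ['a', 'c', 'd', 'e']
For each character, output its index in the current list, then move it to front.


MTF encoding:
'a': index 0 in ['a', 'c', 'd', 'e'] -> ['a', 'c', 'd', 'e']
'a': index 0 in ['a', 'c', 'd', 'e'] -> ['a', 'c', 'd', 'e']
'd': index 2 in ['a', 'c', 'd', 'e'] -> ['d', 'a', 'c', 'e']
'e': index 3 in ['d', 'a', 'c', 'e'] -> ['e', 'd', 'a', 'c']
'e': index 0 in ['e', 'd', 'a', 'c'] -> ['e', 'd', 'a', 'c']
'd': index 1 in ['e', 'd', 'a', 'c'] -> ['d', 'e', 'a', 'c']
'c': index 3 in ['d', 'e', 'a', 'c'] -> ['c', 'd', 'e', 'a']
'c': index 0 in ['c', 'd', 'e', 'a'] -> ['c', 'd', 'e', 'a']


Output: [0, 0, 2, 3, 0, 1, 3, 0]


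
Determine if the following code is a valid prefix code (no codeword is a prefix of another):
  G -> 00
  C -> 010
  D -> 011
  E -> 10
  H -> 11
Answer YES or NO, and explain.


Checking each pair (does one codeword prefix another?):
  G='00' vs C='010': no prefix
  G='00' vs D='011': no prefix
  G='00' vs E='10': no prefix
  G='00' vs H='11': no prefix
  C='010' vs G='00': no prefix
  C='010' vs D='011': no prefix
  C='010' vs E='10': no prefix
  C='010' vs H='11': no prefix
  D='011' vs G='00': no prefix
  D='011' vs C='010': no prefix
  D='011' vs E='10': no prefix
  D='011' vs H='11': no prefix
  E='10' vs G='00': no prefix
  E='10' vs C='010': no prefix
  E='10' vs D='011': no prefix
  E='10' vs H='11': no prefix
  H='11' vs G='00': no prefix
  H='11' vs C='010': no prefix
  H='11' vs D='011': no prefix
  H='11' vs E='10': no prefix
No violation found over all pairs.

YES -- this is a valid prefix code. No codeword is a prefix of any other codeword.


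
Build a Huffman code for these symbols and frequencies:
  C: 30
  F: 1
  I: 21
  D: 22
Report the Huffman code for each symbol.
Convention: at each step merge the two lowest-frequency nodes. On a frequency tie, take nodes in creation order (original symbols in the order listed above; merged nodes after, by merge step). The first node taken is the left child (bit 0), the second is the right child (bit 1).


Huffman tree construction:
Step 1: Merge F(1) + I(21) = 22
Step 2: Merge D(22) + (F+I)(22) = 44
Step 3: Merge C(30) + (D+(F+I))(44) = 74
Read each symbol's code off the tree from the root (left child = 0, right child = 1).

Codes:
  C: 0 (length 1)
  F: 110 (length 3)
  I: 111 (length 3)
  D: 10 (length 2)
Average code length: 140/74 = 1.8919 bits/symbol


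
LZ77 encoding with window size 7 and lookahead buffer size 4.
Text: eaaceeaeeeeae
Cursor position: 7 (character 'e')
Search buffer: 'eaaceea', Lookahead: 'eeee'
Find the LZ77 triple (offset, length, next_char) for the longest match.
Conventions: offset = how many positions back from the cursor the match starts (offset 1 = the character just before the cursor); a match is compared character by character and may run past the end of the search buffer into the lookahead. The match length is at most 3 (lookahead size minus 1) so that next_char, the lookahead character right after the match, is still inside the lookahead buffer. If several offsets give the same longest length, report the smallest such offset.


Try each offset into the search buffer:
  offset=1 (pos 6, char 'a'): match length 0
  offset=2 (pos 5, char 'e'): match length 1
  offset=3 (pos 4, char 'e'): match length 2
  offset=4 (pos 3, char 'c'): match length 0
  offset=5 (pos 2, char 'a'): match length 0
  offset=6 (pos 1, char 'a'): match length 0
  offset=7 (pos 0, char 'e'): match length 1
Longest match has length 2 at offset 3.
next_char = character at position 7 + 2 = 9 -> 'e'

Best match: offset=3, length=2 (matching 'ee' starting at position 4)
LZ77 triple: (3, 2, 'e')


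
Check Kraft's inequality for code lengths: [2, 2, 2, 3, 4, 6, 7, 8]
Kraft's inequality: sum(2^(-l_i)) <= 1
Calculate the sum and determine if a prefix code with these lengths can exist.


Sum = 2^(-2) + 2^(-2) + 2^(-2) + 2^(-3) + 2^(-4) + 2^(-6) + 2^(-7) + 2^(-8)
    = 0.25 + 0.25 + 0.25 + 0.125 + 0.0625 + 0.015625 + 0.0078125 + 0.00390625
    = 247/256 = 0.96484375
Since 0.96484375 <= 1, Kraft's inequality IS satisfied.
A prefix code with these lengths CAN exist.

Kraft sum = 0.96484375. Satisfied.


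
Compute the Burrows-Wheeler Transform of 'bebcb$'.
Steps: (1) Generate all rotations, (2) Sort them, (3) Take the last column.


Rotations (sorted):
  0: $bebcb -> last char: b
  1: b$bebc -> last char: c
  2: bcb$be -> last char: e
  3: bebcb$ -> last char: $
  4: cb$beb -> last char: b
  5: ebcb$b -> last char: b


BWT = bce$bb


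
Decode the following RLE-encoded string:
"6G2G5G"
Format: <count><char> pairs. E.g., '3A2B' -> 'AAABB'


Expanding each <count><char> pair:
  6G -> 'GGGGGG'
  2G -> 'GG'
  5G -> 'GGGGG'

Decoded = GGGGGGGGGGGGG


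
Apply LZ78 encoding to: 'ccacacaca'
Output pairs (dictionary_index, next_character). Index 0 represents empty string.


LZ78 encoding steps:
Dictionary: {0: ''}
Step 1: w='' (idx 0), next='c' -> output (0, 'c'), add 'c' as idx 1
Step 2: w='c' (idx 1), next='a' -> output (1, 'a'), add 'ca' as idx 2
Step 3: w='ca' (idx 2), next='c' -> output (2, 'c'), add 'cac' as idx 3
Step 4: w='' (idx 0), next='a' -> output (0, 'a'), add 'a' as idx 4
Step 5: w='ca' (idx 2), end of input -> output (2, '')


Encoded: [(0, 'c'), (1, 'a'), (2, 'c'), (0, 'a'), (2, '')]


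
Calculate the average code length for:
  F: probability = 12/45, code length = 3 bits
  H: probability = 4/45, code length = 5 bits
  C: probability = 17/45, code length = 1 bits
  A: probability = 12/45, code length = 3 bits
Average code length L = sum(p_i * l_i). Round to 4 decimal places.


Weighted contributions p_i * l_i:
  F: (12/45) * 3 = 36/45
  H: (4/45) * 5 = 20/45
  C: (17/45) * 1 = 17/45
  A: (12/45) * 3 = 36/45
Sum = (36 + 20 + 17 + 36)/45 = 109/45

L = 109/45 = 2.4222 bits/symbol


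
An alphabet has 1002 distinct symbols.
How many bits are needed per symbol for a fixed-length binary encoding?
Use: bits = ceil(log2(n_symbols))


log2(1002) = 9.9687
Bracket: 2^9 = 512 < 1002 <= 2^10 = 1024
So ceil(log2(1002)) = 10

bits = ceil(log2(1002)) = ceil(9.9687) = 10 bits


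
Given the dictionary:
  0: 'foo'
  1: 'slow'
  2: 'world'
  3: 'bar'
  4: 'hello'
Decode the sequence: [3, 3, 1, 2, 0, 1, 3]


Look up each index in the dictionary:
  3 -> 'bar'
  3 -> 'bar'
  1 -> 'slow'
  2 -> 'world'
  0 -> 'foo'
  1 -> 'slow'
  3 -> 'bar'

Decoded: "bar bar slow world foo slow bar"


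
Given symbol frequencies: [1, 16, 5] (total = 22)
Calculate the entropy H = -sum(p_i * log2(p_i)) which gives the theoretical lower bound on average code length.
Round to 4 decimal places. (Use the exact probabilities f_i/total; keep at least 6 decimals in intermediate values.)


Per-symbol terms -p_i * log2(p_i) with p_i = f_i/22:
  p = 1/22 = 0.045455: log2(p) = -4.459432, -p*log2(p) = 0.202701
  p = 16/22 = 0.727273: log2(p) = -0.459432, -p*log2(p) = 0.334132
  p = 5/22 = 0.227273: log2(p) = -2.137504, -p*log2(p) = 0.485796
H = 0.202701 + 0.334132 + 0.485796 = 1.022629

H = 1.0226 bits/symbol


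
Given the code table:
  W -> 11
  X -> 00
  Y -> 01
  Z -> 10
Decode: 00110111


Decoding:
00 -> X
11 -> W
01 -> Y
11 -> W


Result: XWYW


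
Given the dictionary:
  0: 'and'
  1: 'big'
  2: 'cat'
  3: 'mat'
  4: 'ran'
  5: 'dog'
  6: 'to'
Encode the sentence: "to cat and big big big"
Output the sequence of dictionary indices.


Look up each word in the dictionary:
  'to' -> 6
  'cat' -> 2
  'and' -> 0
  'big' -> 1
  'big' -> 1
  'big' -> 1

Encoded: [6, 2, 0, 1, 1, 1]


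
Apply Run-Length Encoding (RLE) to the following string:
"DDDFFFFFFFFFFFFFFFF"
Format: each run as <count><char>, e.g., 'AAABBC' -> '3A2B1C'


Scanning runs left to right:
  i=0: run of 'D' x 3 -> '3D'
  i=3: run of 'F' x 16 -> '16F'

RLE = 3D16F


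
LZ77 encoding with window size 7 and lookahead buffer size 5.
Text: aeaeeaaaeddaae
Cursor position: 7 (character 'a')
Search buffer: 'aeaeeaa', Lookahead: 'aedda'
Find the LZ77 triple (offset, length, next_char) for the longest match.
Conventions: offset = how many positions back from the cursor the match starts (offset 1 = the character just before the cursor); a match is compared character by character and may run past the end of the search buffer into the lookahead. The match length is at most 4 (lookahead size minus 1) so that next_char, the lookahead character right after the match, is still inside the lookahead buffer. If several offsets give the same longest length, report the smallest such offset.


Try each offset into the search buffer:
  offset=1 (pos 6, char 'a'): match length 1
  offset=2 (pos 5, char 'a'): match length 1
  offset=3 (pos 4, char 'e'): match length 0
  offset=4 (pos 3, char 'e'): match length 0
  offset=5 (pos 2, char 'a'): match length 2
  offset=6 (pos 1, char 'e'): match length 0
  offset=7 (pos 0, char 'a'): match length 2
Longest match has length 2, found at offsets 5, 7; take the smallest, offset 5.
next_char = character at position 7 + 2 = 9 -> 'd'

Best match: offset=5, length=2 (matching 'ae' starting at position 2)
LZ77 triple: (5, 2, 'd')


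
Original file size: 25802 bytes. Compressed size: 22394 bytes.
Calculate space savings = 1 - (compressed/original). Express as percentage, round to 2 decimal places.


ratio = compressed/original = 22394/25802 = 0.867917
savings = 1 - ratio = 1 - 0.867917 = 0.132083
as a percentage: 0.132083 * 100 = 13.21%

Space savings = 1 - 22394/25802 = 13.21%


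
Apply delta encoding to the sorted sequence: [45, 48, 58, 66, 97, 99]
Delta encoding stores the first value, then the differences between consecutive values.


First value: 45
Deltas:
  48 - 45 = 3
  58 - 48 = 10
  66 - 58 = 8
  97 - 66 = 31
  99 - 97 = 2


Delta encoded: [45, 3, 10, 8, 31, 2]


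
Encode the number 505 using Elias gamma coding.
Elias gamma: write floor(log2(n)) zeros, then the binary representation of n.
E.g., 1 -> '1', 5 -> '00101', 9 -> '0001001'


num_bits = floor(log2(505)) + 1 = 9
leading_zeros = num_bits - 1 = 8
binary(505) = 111111001

Elias gamma(505) = '00000000' + '111111001' = 00000000111111001 (17 bits)


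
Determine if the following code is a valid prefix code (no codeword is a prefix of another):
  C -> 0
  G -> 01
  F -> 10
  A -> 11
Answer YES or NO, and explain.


Checking each pair (does one codeword prefix another?):
  C='0' vs G='01': prefix -- VIOLATION

NO -- this is NOT a valid prefix code. C (0) is a prefix of G (01).


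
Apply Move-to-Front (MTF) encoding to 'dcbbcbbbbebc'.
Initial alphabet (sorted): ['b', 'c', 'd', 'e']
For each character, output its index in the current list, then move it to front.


MTF encoding:
'd': index 2 in ['b', 'c', 'd', 'e'] -> ['d', 'b', 'c', 'e']
'c': index 2 in ['d', 'b', 'c', 'e'] -> ['c', 'd', 'b', 'e']
'b': index 2 in ['c', 'd', 'b', 'e'] -> ['b', 'c', 'd', 'e']
'b': index 0 in ['b', 'c', 'd', 'e'] -> ['b', 'c', 'd', 'e']
'c': index 1 in ['b', 'c', 'd', 'e'] -> ['c', 'b', 'd', 'e']
'b': index 1 in ['c', 'b', 'd', 'e'] -> ['b', 'c', 'd', 'e']
'b': index 0 in ['b', 'c', 'd', 'e'] -> ['b', 'c', 'd', 'e']
'b': index 0 in ['b', 'c', 'd', 'e'] -> ['b', 'c', 'd', 'e']
'b': index 0 in ['b', 'c', 'd', 'e'] -> ['b', 'c', 'd', 'e']
'e': index 3 in ['b', 'c', 'd', 'e'] -> ['e', 'b', 'c', 'd']
'b': index 1 in ['e', 'b', 'c', 'd'] -> ['b', 'e', 'c', 'd']
'c': index 2 in ['b', 'e', 'c', 'd'] -> ['c', 'b', 'e', 'd']


Output: [2, 2, 2, 0, 1, 1, 0, 0, 0, 3, 1, 2]


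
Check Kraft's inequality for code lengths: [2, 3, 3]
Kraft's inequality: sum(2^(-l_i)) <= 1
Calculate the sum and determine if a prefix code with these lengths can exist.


Sum = 2^(-2) + 2^(-3) + 2^(-3)
    = 0.25 + 0.125 + 0.125
    = 4/8 = 0.5
Since 0.5 <= 1, Kraft's inequality IS satisfied.
A prefix code with these lengths CAN exist.

Kraft sum = 0.5. Satisfied.


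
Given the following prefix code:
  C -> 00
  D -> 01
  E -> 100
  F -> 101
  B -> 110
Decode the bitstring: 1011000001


Decoding step by step:
Bits 101 -> F
Bits 100 -> E
Bits 00 -> C
Bits 01 -> D


Decoded message: FECD


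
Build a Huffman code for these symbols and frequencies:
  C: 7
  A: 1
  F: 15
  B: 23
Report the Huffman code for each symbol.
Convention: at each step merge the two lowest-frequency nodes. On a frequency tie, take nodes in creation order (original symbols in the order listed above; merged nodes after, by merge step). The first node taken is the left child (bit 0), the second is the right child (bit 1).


Huffman tree construction:
Step 1: Merge A(1) + C(7) = 8
Step 2: Merge (A+C)(8) + F(15) = 23
Step 3: Merge B(23) + ((A+C)+F)(23) = 46
Read each symbol's code off the tree from the root (left child = 0, right child = 1).

Codes:
  C: 101 (length 3)
  A: 100 (length 3)
  F: 11 (length 2)
  B: 0 (length 1)
Average code length: 77/46 = 1.6739 bits/symbol


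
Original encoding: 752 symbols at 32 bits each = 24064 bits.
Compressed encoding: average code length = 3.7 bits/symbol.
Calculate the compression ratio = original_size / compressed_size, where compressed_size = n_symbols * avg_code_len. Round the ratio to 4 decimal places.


original_size = n_symbols * orig_bits = 752 * 32 = 24064 bits
compressed_size = n_symbols * avg_code_len = 752 * 3.7 = 2782.4 bits
ratio = original_size / compressed_size = 24064 / 2782.4 = 8.6486

Compression ratio = 8.6486


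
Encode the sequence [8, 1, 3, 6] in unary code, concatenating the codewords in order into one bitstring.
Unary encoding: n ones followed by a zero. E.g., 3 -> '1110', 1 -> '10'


Encode each number as n ones followed by a terminating 0:
  8 -> 111111110 (9 bits)
  1 -> 10 (2 bits)
  3 -> 1110 (4 bits)
  6 -> 1111110 (7 bits)
Total length = 9 + 2 + 4 + 7 = 22 bits.

Unary([8, 1, 3, 6]) = 1111111101011101111110 (22 bits)


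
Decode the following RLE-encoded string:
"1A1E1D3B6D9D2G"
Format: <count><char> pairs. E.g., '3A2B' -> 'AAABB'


Expanding each <count><char> pair:
  1A -> 'A'
  1E -> 'E'
  1D -> 'D'
  3B -> 'BBB'
  6D -> 'DDDDDD'
  9D -> 'DDDDDDDDD'
  2G -> 'GG'

Decoded = AEDBBBDDDDDDDDDDDDDDDGG


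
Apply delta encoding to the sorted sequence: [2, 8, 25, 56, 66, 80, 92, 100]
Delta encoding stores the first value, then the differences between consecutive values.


First value: 2
Deltas:
  8 - 2 = 6
  25 - 8 = 17
  56 - 25 = 31
  66 - 56 = 10
  80 - 66 = 14
  92 - 80 = 12
  100 - 92 = 8


Delta encoded: [2, 6, 17, 31, 10, 14, 12, 8]


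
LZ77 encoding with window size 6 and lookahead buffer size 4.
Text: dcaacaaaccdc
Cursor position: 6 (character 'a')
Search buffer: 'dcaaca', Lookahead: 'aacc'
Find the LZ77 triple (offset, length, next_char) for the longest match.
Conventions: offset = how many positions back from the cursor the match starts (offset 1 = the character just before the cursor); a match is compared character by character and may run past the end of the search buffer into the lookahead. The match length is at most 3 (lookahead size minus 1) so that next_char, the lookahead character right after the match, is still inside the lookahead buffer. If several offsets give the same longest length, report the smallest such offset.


Try each offset into the search buffer:
  offset=1 (pos 5, char 'a'): match length 2
  offset=2 (pos 4, char 'c'): match length 0
  offset=3 (pos 3, char 'a'): match length 1
  offset=4 (pos 2, char 'a'): match length 3
  offset=5 (pos 1, char 'c'): match length 0
  offset=6 (pos 0, char 'd'): match length 0
Longest match has length 3 at offset 4.
next_char = character at position 6 + 3 = 9 -> 'c'

Best match: offset=4, length=3 (matching 'aac' starting at position 2)
LZ77 triple: (4, 3, 'c')


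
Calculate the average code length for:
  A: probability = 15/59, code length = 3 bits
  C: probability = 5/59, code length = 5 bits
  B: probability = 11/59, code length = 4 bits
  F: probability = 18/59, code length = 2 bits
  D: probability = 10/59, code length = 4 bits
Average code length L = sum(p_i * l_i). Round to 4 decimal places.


Weighted contributions p_i * l_i:
  A: (15/59) * 3 = 45/59
  C: (5/59) * 5 = 25/59
  B: (11/59) * 4 = 44/59
  F: (18/59) * 2 = 36/59
  D: (10/59) * 4 = 40/59
Sum = (45 + 25 + 44 + 36 + 40)/59 = 190/59

L = 190/59 = 3.2203 bits/symbol


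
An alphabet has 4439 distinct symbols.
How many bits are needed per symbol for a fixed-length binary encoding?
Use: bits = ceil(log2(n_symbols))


log2(4439) = 12.116
Bracket: 2^12 = 4096 < 4439 <= 2^13 = 8192
So ceil(log2(4439)) = 13

bits = ceil(log2(4439)) = ceil(12.116) = 13 bits


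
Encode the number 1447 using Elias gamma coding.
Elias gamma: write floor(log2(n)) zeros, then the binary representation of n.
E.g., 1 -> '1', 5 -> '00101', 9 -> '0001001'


num_bits = floor(log2(1447)) + 1 = 11
leading_zeros = num_bits - 1 = 10
binary(1447) = 10110100111

Elias gamma(1447) = '0000000000' + '10110100111' = 000000000010110100111 (21 bits)


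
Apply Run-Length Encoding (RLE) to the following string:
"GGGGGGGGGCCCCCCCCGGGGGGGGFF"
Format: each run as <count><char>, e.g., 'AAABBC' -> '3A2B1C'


Scanning runs left to right:
  i=0: run of 'G' x 9 -> '9G'
  i=9: run of 'C' x 8 -> '8C'
  i=17: run of 'G' x 8 -> '8G'
  i=25: run of 'F' x 2 -> '2F'

RLE = 9G8C8G2F


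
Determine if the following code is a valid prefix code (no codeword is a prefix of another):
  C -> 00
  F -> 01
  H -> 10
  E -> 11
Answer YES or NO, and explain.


Checking each pair (does one codeword prefix another?):
  C='00' vs F='01': no prefix
  C='00' vs H='10': no prefix
  C='00' vs E='11': no prefix
  F='01' vs C='00': no prefix
  F='01' vs H='10': no prefix
  F='01' vs E='11': no prefix
  H='10' vs C='00': no prefix
  H='10' vs F='01': no prefix
  H='10' vs E='11': no prefix
  E='11' vs C='00': no prefix
  E='11' vs F='01': no prefix
  E='11' vs H='10': no prefix
No violation found over all pairs.

YES -- this is a valid prefix code. No codeword is a prefix of any other codeword.


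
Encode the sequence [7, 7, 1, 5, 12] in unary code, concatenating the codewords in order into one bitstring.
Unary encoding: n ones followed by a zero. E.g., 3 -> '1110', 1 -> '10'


Encode each number as n ones followed by a terminating 0:
  7 -> 11111110 (8 bits)
  7 -> 11111110 (8 bits)
  1 -> 10 (2 bits)
  5 -> 111110 (6 bits)
  12 -> 1111111111110 (13 bits)
Total length = 8 + 8 + 2 + 6 + 13 = 37 bits.

Unary([7, 7, 1, 5, 12]) = 1111111011111110101111101111111111110 (37 bits)


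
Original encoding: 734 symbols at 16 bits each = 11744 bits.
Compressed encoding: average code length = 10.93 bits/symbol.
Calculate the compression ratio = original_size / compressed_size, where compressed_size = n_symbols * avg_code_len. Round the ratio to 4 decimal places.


original_size = n_symbols * orig_bits = 734 * 16 = 11744 bits
compressed_size = n_symbols * avg_code_len = 734 * 10.93 = 8022.62 bits
ratio = original_size / compressed_size = 11744 / 8022.62 = 1.4639

Compression ratio = 1.4639


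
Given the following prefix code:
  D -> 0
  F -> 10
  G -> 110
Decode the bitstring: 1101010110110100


Decoding step by step:
Bits 110 -> G
Bits 10 -> F
Bits 10 -> F
Bits 110 -> G
Bits 110 -> G
Bits 10 -> F
Bits 0 -> D


Decoded message: GFFGGFD


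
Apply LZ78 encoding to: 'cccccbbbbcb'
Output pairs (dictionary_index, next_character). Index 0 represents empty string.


LZ78 encoding steps:
Dictionary: {0: ''}
Step 1: w='' (idx 0), next='c' -> output (0, 'c'), add 'c' as idx 1
Step 2: w='c' (idx 1), next='c' -> output (1, 'c'), add 'cc' as idx 2
Step 3: w='cc' (idx 2), next='b' -> output (2, 'b'), add 'ccb' as idx 3
Step 4: w='' (idx 0), next='b' -> output (0, 'b'), add 'b' as idx 4
Step 5: w='b' (idx 4), next='b' -> output (4, 'b'), add 'bb' as idx 5
Step 6: w='c' (idx 1), next='b' -> output (1, 'b'), add 'cb' as idx 6


Encoded: [(0, 'c'), (1, 'c'), (2, 'b'), (0, 'b'), (4, 'b'), (1, 'b')]


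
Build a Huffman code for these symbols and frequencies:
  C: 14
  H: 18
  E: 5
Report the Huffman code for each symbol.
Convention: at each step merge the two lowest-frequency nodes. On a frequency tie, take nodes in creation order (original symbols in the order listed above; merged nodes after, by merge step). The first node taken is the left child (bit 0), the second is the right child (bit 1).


Huffman tree construction:
Step 1: Merge E(5) + C(14) = 19
Step 2: Merge H(18) + (E+C)(19) = 37
Read each symbol's code off the tree from the root (left child = 0, right child = 1).

Codes:
  C: 11 (length 2)
  H: 0 (length 1)
  E: 10 (length 2)
Average code length: 56/37 = 1.5135 bits/symbol


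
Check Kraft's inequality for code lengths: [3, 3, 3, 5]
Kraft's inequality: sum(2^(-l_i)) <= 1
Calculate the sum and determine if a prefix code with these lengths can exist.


Sum = 2^(-3) + 2^(-3) + 2^(-3) + 2^(-5)
    = 0.125 + 0.125 + 0.125 + 0.03125
    = 13/32 = 0.40625
Since 0.40625 <= 1, Kraft's inequality IS satisfied.
A prefix code with these lengths CAN exist.

Kraft sum = 0.40625. Satisfied.


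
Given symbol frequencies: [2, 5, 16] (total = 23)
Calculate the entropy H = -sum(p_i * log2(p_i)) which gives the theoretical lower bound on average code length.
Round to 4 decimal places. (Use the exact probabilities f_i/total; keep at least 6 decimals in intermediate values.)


Per-symbol terms -p_i * log2(p_i) with p_i = f_i/23:
  p = 2/23 = 0.086957: log2(p) = -3.523562, -p*log2(p) = 0.306397
  p = 5/23 = 0.217391: log2(p) = -2.201634, -p*log2(p) = 0.478616
  p = 16/23 = 0.695652: log2(p) = -0.523562, -p*log2(p) = 0.364217
H = 0.306397 + 0.478616 + 0.364217 = 1.149230

H = 1.1492 bits/symbol


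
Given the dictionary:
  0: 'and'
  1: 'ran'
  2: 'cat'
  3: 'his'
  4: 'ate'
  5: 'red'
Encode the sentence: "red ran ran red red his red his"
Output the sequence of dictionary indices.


Look up each word in the dictionary:
  'red' -> 5
  'ran' -> 1
  'ran' -> 1
  'red' -> 5
  'red' -> 5
  'his' -> 3
  'red' -> 5
  'his' -> 3

Encoded: [5, 1, 1, 5, 5, 3, 5, 3]


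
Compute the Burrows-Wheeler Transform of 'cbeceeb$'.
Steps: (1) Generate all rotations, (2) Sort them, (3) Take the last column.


Rotations (sorted):
  0: $cbeceeb -> last char: b
  1: b$cbecee -> last char: e
  2: beceeb$c -> last char: c
  3: cbeceeb$ -> last char: $
  4: ceeb$cbe -> last char: e
  5: eb$cbece -> last char: e
  6: eceeb$cb -> last char: b
  7: eeb$cbec -> last char: c


BWT = bec$eebc


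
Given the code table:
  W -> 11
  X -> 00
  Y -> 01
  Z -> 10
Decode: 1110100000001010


Decoding:
11 -> W
10 -> Z
10 -> Z
00 -> X
00 -> X
00 -> X
10 -> Z
10 -> Z


Result: WZZXXXZZ


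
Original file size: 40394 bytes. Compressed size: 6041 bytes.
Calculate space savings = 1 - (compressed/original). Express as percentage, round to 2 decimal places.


ratio = compressed/original = 6041/40394 = 0.149552
savings = 1 - ratio = 1 - 0.149552 = 0.850448
as a percentage: 0.850448 * 100 = 85.04%

Space savings = 1 - 6041/40394 = 85.04%


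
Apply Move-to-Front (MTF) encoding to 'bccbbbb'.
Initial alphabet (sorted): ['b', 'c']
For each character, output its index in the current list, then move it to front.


MTF encoding:
'b': index 0 in ['b', 'c'] -> ['b', 'c']
'c': index 1 in ['b', 'c'] -> ['c', 'b']
'c': index 0 in ['c', 'b'] -> ['c', 'b']
'b': index 1 in ['c', 'b'] -> ['b', 'c']
'b': index 0 in ['b', 'c'] -> ['b', 'c']
'b': index 0 in ['b', 'c'] -> ['b', 'c']
'b': index 0 in ['b', 'c'] -> ['b', 'c']


Output: [0, 1, 0, 1, 0, 0, 0]


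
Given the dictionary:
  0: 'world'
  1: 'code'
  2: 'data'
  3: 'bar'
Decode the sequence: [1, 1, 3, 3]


Look up each index in the dictionary:
  1 -> 'code'
  1 -> 'code'
  3 -> 'bar'
  3 -> 'bar'

Decoded: "code code bar bar"


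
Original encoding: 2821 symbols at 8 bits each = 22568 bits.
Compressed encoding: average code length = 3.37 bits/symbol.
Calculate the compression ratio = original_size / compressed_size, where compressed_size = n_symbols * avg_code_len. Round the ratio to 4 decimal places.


original_size = n_symbols * orig_bits = 2821 * 8 = 22568 bits
compressed_size = n_symbols * avg_code_len = 2821 * 3.37 = 9506.77 bits
ratio = original_size / compressed_size = 22568 / 9506.77 = 2.3739

Compression ratio = 2.3739


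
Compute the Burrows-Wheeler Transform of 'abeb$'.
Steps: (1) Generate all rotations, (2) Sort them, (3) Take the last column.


Rotations (sorted):
  0: $abeb -> last char: b
  1: abeb$ -> last char: $
  2: b$abe -> last char: e
  3: beb$a -> last char: a
  4: eb$ab -> last char: b


BWT = b$eab


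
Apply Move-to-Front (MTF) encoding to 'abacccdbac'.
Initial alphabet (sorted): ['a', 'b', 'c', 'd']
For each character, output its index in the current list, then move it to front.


MTF encoding:
'a': index 0 in ['a', 'b', 'c', 'd'] -> ['a', 'b', 'c', 'd']
'b': index 1 in ['a', 'b', 'c', 'd'] -> ['b', 'a', 'c', 'd']
'a': index 1 in ['b', 'a', 'c', 'd'] -> ['a', 'b', 'c', 'd']
'c': index 2 in ['a', 'b', 'c', 'd'] -> ['c', 'a', 'b', 'd']
'c': index 0 in ['c', 'a', 'b', 'd'] -> ['c', 'a', 'b', 'd']
'c': index 0 in ['c', 'a', 'b', 'd'] -> ['c', 'a', 'b', 'd']
'd': index 3 in ['c', 'a', 'b', 'd'] -> ['d', 'c', 'a', 'b']
'b': index 3 in ['d', 'c', 'a', 'b'] -> ['b', 'd', 'c', 'a']
'a': index 3 in ['b', 'd', 'c', 'a'] -> ['a', 'b', 'd', 'c']
'c': index 3 in ['a', 'b', 'd', 'c'] -> ['c', 'a', 'b', 'd']


Output: [0, 1, 1, 2, 0, 0, 3, 3, 3, 3]


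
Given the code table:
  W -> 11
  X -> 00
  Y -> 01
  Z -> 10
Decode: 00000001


Decoding:
00 -> X
00 -> X
00 -> X
01 -> Y


Result: XXXY


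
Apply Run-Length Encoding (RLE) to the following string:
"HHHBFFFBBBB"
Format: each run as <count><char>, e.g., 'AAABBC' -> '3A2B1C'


Scanning runs left to right:
  i=0: run of 'H' x 3 -> '3H'
  i=3: run of 'B' x 1 -> '1B'
  i=4: run of 'F' x 3 -> '3F'
  i=7: run of 'B' x 4 -> '4B'

RLE = 3H1B3F4B


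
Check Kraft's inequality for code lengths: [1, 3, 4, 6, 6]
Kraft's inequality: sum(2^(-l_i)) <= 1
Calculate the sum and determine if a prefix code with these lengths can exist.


Sum = 2^(-1) + 2^(-3) + 2^(-4) + 2^(-6) + 2^(-6)
    = 0.5 + 0.125 + 0.0625 + 0.015625 + 0.015625
    = 46/64 = 0.71875
Since 0.71875 <= 1, Kraft's inequality IS satisfied.
A prefix code with these lengths CAN exist.

Kraft sum = 0.71875. Satisfied.


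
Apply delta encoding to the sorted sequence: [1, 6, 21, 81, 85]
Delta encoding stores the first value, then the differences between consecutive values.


First value: 1
Deltas:
  6 - 1 = 5
  21 - 6 = 15
  81 - 21 = 60
  85 - 81 = 4


Delta encoded: [1, 5, 15, 60, 4]


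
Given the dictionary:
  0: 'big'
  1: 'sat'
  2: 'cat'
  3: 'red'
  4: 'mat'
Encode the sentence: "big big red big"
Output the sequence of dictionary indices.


Look up each word in the dictionary:
  'big' -> 0
  'big' -> 0
  'red' -> 3
  'big' -> 0

Encoded: [0, 0, 3, 0]


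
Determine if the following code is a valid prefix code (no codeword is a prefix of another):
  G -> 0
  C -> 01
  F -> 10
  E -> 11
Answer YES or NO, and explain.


Checking each pair (does one codeword prefix another?):
  G='0' vs C='01': prefix -- VIOLATION

NO -- this is NOT a valid prefix code. G (0) is a prefix of C (01).


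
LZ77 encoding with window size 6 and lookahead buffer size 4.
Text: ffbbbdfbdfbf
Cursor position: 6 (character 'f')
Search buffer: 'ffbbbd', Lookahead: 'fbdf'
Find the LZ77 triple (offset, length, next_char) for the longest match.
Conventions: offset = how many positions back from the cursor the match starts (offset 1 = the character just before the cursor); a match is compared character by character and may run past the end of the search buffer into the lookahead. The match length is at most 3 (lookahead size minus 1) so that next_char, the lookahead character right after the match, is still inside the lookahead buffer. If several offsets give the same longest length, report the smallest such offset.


Try each offset into the search buffer:
  offset=1 (pos 5, char 'd'): match length 0
  offset=2 (pos 4, char 'b'): match length 0
  offset=3 (pos 3, char 'b'): match length 0
  offset=4 (pos 2, char 'b'): match length 0
  offset=5 (pos 1, char 'f'): match length 2
  offset=6 (pos 0, char 'f'): match length 1
Longest match has length 2 at offset 5.
next_char = character at position 6 + 2 = 8 -> 'd'

Best match: offset=5, length=2 (matching 'fb' starting at position 1)
LZ77 triple: (5, 2, 'd')


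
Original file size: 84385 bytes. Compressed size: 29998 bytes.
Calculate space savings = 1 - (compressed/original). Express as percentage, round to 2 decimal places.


ratio = compressed/original = 29998/84385 = 0.35549
savings = 1 - ratio = 1 - 0.35549 = 0.64451
as a percentage: 0.64451 * 100 = 64.45%

Space savings = 1 - 29998/84385 = 64.45%


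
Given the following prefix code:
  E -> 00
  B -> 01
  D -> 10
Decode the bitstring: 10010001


Decoding step by step:
Bits 10 -> D
Bits 01 -> B
Bits 00 -> E
Bits 01 -> B


Decoded message: DBEB


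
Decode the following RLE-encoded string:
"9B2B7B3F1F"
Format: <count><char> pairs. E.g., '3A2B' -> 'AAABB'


Expanding each <count><char> pair:
  9B -> 'BBBBBBBBB'
  2B -> 'BB'
  7B -> 'BBBBBBB'
  3F -> 'FFF'
  1F -> 'F'

Decoded = BBBBBBBBBBBBBBBBBBFFFF


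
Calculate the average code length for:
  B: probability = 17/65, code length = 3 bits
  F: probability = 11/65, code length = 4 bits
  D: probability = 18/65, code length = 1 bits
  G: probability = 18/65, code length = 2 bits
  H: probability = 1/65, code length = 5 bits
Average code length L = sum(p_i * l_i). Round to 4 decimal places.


Weighted contributions p_i * l_i:
  B: (17/65) * 3 = 51/65
  F: (11/65) * 4 = 44/65
  D: (18/65) * 1 = 18/65
  G: (18/65) * 2 = 36/65
  H: (1/65) * 5 = 5/65
Sum = (51 + 44 + 18 + 36 + 5)/65 = 154/65

L = 154/65 = 2.3692 bits/symbol


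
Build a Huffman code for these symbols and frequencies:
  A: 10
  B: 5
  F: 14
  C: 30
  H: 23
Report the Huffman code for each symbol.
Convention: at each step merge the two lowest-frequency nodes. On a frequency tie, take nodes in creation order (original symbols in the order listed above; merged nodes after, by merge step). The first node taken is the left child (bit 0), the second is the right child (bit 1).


Huffman tree construction:
Step 1: Merge B(5) + A(10) = 15
Step 2: Merge F(14) + (B+A)(15) = 29
Step 3: Merge H(23) + (F+(B+A))(29) = 52
Step 4: Merge C(30) + (H+(F+(B+A)))(52) = 82
Read each symbol's code off the tree from the root (left child = 0, right child = 1).

Codes:
  A: 1111 (length 4)
  B: 1110 (length 4)
  F: 110 (length 3)
  C: 0 (length 1)
  H: 10 (length 2)
Average code length: 178/82 = 2.1707 bits/symbol


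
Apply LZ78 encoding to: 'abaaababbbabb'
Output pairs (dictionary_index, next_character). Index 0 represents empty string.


LZ78 encoding steps:
Dictionary: {0: ''}
Step 1: w='' (idx 0), next='a' -> output (0, 'a'), add 'a' as idx 1
Step 2: w='' (idx 0), next='b' -> output (0, 'b'), add 'b' as idx 2
Step 3: w='a' (idx 1), next='a' -> output (1, 'a'), add 'aa' as idx 3
Step 4: w='a' (idx 1), next='b' -> output (1, 'b'), add 'ab' as idx 4
Step 5: w='ab' (idx 4), next='b' -> output (4, 'b'), add 'abb' as idx 5
Step 6: w='b' (idx 2), next='a' -> output (2, 'a'), add 'ba' as idx 6
Step 7: w='b' (idx 2), next='b' -> output (2, 'b'), add 'bb' as idx 7


Encoded: [(0, 'a'), (0, 'b'), (1, 'a'), (1, 'b'), (4, 'b'), (2, 'a'), (2, 'b')]


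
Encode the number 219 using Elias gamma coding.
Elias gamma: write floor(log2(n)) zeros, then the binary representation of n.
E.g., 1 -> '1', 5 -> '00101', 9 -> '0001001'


num_bits = floor(log2(219)) + 1 = 8
leading_zeros = num_bits - 1 = 7
binary(219) = 11011011

Elias gamma(219) = '0000000' + '11011011' = 000000011011011 (15 bits)


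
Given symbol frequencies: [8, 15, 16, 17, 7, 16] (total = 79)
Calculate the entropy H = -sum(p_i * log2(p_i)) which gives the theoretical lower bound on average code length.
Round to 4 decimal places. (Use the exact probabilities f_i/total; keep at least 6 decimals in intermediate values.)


Per-symbol terms -p_i * log2(p_i) with p_i = f_i/79:
  p = 8/79 = 0.101266: log2(p) = -3.303781, -p*log2(p) = 0.334560
  p = 15/79 = 0.189873: log2(p) = -2.396890, -p*log2(p) = 0.455106
  p = 16/79 = 0.202532: log2(p) = -2.303781, -p*log2(p) = 0.466589
  p = 17/79 = 0.215190: log2(p) = -2.216318, -p*log2(p) = 0.476929
  p = 7/79 = 0.088608: log2(p) = -3.496426, -p*log2(p) = 0.309810
  p = 16/79 = 0.202532: log2(p) = -2.303781, -p*log2(p) = 0.466589
H = 0.334560 + 0.455106 + 0.466589 + 0.476929 + 0.309810 + 0.466589 = 2.509583

H = 2.5096 bits/symbol


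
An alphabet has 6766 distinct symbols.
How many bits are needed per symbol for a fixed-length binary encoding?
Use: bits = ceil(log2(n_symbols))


log2(6766) = 12.7241
Bracket: 2^12 = 4096 < 6766 <= 2^13 = 8192
So ceil(log2(6766)) = 13

bits = ceil(log2(6766)) = ceil(12.7241) = 13 bits


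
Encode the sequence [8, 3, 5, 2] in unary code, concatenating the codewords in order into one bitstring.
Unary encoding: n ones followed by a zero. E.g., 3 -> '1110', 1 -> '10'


Encode each number as n ones followed by a terminating 0:
  8 -> 111111110 (9 bits)
  3 -> 1110 (4 bits)
  5 -> 111110 (6 bits)
  2 -> 110 (3 bits)
Total length = 9 + 4 + 6 + 3 = 22 bits.

Unary([8, 3, 5, 2]) = 1111111101110111110110 (22 bits)


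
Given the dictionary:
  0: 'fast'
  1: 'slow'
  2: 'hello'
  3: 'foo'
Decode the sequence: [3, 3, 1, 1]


Look up each index in the dictionary:
  3 -> 'foo'
  3 -> 'foo'
  1 -> 'slow'
  1 -> 'slow'

Decoded: "foo foo slow slow"


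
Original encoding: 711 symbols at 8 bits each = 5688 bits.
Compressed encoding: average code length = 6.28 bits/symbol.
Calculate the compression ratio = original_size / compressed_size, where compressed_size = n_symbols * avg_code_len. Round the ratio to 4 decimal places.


original_size = n_symbols * orig_bits = 711 * 8 = 5688 bits
compressed_size = n_symbols * avg_code_len = 711 * 6.28 = 4465.08 bits
ratio = original_size / compressed_size = 5688 / 4465.08 = 1.2739

Compression ratio = 1.2739
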